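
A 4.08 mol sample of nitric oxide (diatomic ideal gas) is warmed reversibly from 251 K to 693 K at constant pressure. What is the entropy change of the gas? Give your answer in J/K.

At constant pressure, ΔS = nC_p ln(T₂/T₁) with C_p = 7R/2 = 29.1 J mol⁻¹ K⁻¹.
ΔS = 4.08 × 29.1 × ln(693/251) = 121 J/K.

ΔS = 121 J/K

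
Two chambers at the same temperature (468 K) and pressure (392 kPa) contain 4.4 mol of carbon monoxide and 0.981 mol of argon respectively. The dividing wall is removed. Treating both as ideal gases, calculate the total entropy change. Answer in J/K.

ΔS_mix = 21.2 J/K

Mole fractions: x_A = 4.4/5.38 = 0.818, x_B = 0.182.
ΔS_mix = −R(n_A ln x_A + n_B ln x_B) = −8.314 × (4.4 ln 0.818 + 0.981 ln 0.182) = 21.2 J/K.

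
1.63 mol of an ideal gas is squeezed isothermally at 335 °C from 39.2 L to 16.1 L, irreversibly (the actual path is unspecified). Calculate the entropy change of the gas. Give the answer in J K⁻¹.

ΔS_gas = -12.1 J/K

Entropy is a state function, so ΔS_gas depends only on the end states.
For an isothermal ideal gas ΔS_gas = nR ln(V₂/V₁) = 1.63 × 8.314 × ln(16.1/39.2) = -12.1 J/K.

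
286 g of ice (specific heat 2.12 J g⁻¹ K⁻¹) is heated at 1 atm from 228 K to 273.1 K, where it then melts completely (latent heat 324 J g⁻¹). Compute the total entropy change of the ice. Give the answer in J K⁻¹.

ΔS = 449 J/K

Warming step: ΔS₁ = m c ln(T_tr/T_i) = 286 × 2.12 × ln(273.1/228) = 109.4 J/K.
Phase change: ΔS₂ = +mL/T_tr = 286 × 324 / 273.1 = 339.3 J/K.
ΔS_total = (109.4) + (339.3) = 449 J/K.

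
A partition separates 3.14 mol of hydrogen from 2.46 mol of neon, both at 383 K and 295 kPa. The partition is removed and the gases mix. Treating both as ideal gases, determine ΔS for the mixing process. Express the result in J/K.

ΔS_mix = 31.9 J/K

Mole fractions: x_A = 3.14/5.6 = 0.561, x_B = 0.439.
ΔS_mix = −R(n_A ln x_A + n_B ln x_B) = −8.314 × (3.14 ln 0.561 + 2.46 ln 0.439) = 31.9 J/K.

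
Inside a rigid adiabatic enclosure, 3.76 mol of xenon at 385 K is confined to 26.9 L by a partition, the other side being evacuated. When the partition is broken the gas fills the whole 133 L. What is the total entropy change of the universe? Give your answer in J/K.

No heat is exchanged and no work is done, so the ideal-gas temperature stays constant.
Entropy is a state function; using a reversible isothermal path, ΔS_gas = nR ln(V₂/V₁) = 3.76 × 8.314 × ln(133/26.9) = 50 J/K.
The insulated surroundings exchange no heat, so ΔS_surr = 0 and ΔS_universe = ΔS_gas.

ΔS_universe = 50 J/K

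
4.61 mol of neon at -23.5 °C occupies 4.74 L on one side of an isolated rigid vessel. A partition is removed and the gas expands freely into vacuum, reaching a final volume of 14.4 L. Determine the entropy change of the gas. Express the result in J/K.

For an ideal gas in free expansion Q = 0 and W = 0, so T is unchanged.
Entropy is a state function; using a reversible isothermal path, ΔS_gas = nR ln(V₂/V₁) = 4.61 × 8.314 × ln(14.4/4.74) = 42.6 J/K.

ΔS_gas = 42.6 J/K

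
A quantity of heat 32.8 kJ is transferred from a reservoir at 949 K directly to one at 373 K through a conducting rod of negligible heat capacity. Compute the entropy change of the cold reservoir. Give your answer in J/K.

ΔS_cold = 87.9 J/K

The cold reservoir gains heat Q, so ΔS_cold = +Q/T_C = 32800/373 = 87.9 J/K.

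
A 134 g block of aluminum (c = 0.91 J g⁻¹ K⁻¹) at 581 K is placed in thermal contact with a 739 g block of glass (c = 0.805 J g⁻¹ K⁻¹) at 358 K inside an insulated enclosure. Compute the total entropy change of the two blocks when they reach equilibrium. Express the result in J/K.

ΔS_total = 13.2 J/K

Energy balance: T_f = (m₁c₁T₁ + m₂c₂T₂)/(m₁c₁ + m₂c₂) = 395.93 K.
ΔS₁ = m₁c₁ ln(T_f/T₁) = 121.94 × ln(395.93/581) = -46.76 J/K.
ΔS₂ = m₂c₂ ln(T_f/T₂) = 594.895 × ln(395.93/358) = 59.92 J/K.
ΔS_total = -46.76 + 59.92 = 13.2 J/K.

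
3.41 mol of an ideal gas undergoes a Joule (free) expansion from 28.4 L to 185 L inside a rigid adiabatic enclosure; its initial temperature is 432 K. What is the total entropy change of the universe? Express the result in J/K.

For an ideal gas in free expansion Q = 0 and W = 0, so T is unchanged.
Entropy is a state function; using a reversible isothermal path, ΔS_gas = nR ln(V₂/V₁) = 3.41 × 8.314 × ln(185/28.4) = 53.1 J/K.
The insulated surroundings exchange no heat, so ΔS_surr = 0 and ΔS_universe = ΔS_gas.

ΔS_universe = 53.1 J/K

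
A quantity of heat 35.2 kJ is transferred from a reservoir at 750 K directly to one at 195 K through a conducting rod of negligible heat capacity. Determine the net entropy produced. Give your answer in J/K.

ΔS_hot = −Q/T_H = −35200/750 = -46.93 J/K and ΔS_cold = +Q/T_C = 35200/195 = 180.5 J/K.
ΔS_total = -46.93 + 180.5 = 134 J/K, positive as the second law requires.

ΔS_total = 134 J/K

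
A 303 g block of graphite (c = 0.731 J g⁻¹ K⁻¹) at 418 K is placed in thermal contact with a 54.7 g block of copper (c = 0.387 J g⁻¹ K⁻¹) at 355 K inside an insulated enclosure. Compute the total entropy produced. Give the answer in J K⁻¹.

Energy balance: T_f = (m₁c₁T₁ + m₂c₂T₂)/(m₁c₁ + m₂c₂) = 412.5 K.
ΔS₁ = m₁c₁ ln(T_f/T₁) = 221.493 × ln(412.5/418) = -2.9315 J/K.
ΔS₂ = m₂c₂ ln(T_f/T₂) = 21.1689 × ln(412.5/355) = 3.1781 J/K.
ΔS_total = -2.9315 + 3.1781 = 0.247 J/K.

ΔS_total = 0.247 J/K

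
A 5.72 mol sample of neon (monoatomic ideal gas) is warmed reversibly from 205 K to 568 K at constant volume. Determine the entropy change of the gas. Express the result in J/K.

At constant volume, ΔS = nC_V ln(T₂/T₁) with C_V = 3R/2 = 12.47 J mol⁻¹ K⁻¹.
ΔS = 5.72 × 12.47 × ln(568/205) = 72.7 J/K.

ΔS = 72.7 J/K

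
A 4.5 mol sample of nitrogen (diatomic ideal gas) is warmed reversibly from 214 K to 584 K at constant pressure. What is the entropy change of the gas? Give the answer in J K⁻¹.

ΔS = 131 J/K

At constant pressure, ΔS = nC_p ln(T₂/T₁) with C_p = 7R/2 = 29.1 J mol⁻¹ K⁻¹.
ΔS = 4.5 × 29.1 × ln(584/214) = 131 J/K.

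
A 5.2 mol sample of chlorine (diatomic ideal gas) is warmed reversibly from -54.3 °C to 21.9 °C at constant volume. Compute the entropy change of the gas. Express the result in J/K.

In kelvin: T₁ = 218.85 K, T₂ = 295.05 K. At constant volume, ΔS = nC_V ln(T₂/T₁) with C_V = 5R/2 = 20.79 J mol⁻¹ K⁻¹.
ΔS = 5.2 × 20.79 × ln(295.05/218.85) = 32.3 J/K.

ΔS = 32.3 J/K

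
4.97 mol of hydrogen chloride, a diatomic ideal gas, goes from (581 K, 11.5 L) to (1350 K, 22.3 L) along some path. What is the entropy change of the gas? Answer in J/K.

Entropy is a state function: ΔS = nC_V ln(T₂/T₁) + nR ln(V₂/V₁), with C_V = 5R/2 = 20.79 J mol⁻¹ K⁻¹ for a diatomic ideal gas.
ΔS = 4.97 × [20.79 × ln(1350/581) + 8.314 × ln(22.3/11.5)] = 114 J/K.

ΔS = 114 J/K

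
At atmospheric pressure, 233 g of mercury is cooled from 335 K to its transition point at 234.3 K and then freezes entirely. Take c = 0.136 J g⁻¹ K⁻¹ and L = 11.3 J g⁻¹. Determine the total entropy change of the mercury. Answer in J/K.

Cooling step: ΔS₁ = m c ln(T_tr/T_i) = 233 × 0.136 × ln(234.3/335) = -11.33 J/K.
Phase change: ΔS₂ = −mL/T_tr = −233 × 11.3 / 234.3 = -11.24 J/K.
ΔS_total = (-11.33) + (-11.24) = -22.6 J/K.

ΔS = -22.6 J/K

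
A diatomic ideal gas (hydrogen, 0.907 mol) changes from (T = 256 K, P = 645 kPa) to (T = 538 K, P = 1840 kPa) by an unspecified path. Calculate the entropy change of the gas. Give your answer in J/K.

ΔS = nC_p ln(T₂/T₁) − nR ln(P₂/P₁), with C_p = 7R/2 = 29.1 J mol⁻¹ K⁻¹ for a diatomic ideal gas.
ΔS = 0.907 × [29.1 × ln(538/256) − 8.314 × ln(1840/645)] = 11.7 J/K.

ΔS = 11.7 J/K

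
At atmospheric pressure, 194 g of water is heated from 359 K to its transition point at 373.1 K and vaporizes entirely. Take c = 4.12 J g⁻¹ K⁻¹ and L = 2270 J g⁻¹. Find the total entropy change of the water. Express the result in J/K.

Warming step: ΔS₁ = m c ln(T_tr/T_i) = 194 × 4.12 × ln(373.1/359) = 30.79 J/K.
Phase change: ΔS₂ = +mL/T_tr = 194 × 2270 / 373.1 = 1180 J/K.
ΔS_total = (30.79) + (1180) = 1210 J/K.

ΔS = 1210 J/K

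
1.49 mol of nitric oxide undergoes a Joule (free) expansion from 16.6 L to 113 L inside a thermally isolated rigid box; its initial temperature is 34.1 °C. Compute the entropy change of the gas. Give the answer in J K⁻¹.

For an ideal gas in free expansion Q = 0 and W = 0, so T is unchanged.
Entropy is a state function; using a reversible isothermal path, ΔS_gas = nR ln(V₂/V₁) = 1.49 × 8.314 × ln(113/16.6) = 23.8 J/K.

ΔS_gas = 23.8 J/K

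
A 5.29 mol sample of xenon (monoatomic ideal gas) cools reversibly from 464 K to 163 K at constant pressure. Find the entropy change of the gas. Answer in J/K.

ΔS = -115 J/K

At constant pressure, ΔS = nC_p ln(T₂/T₁) with C_p = 5R/2 = 20.79 J mol⁻¹ K⁻¹.
ΔS = 5.29 × 20.79 × ln(163/464) = -115 J/K.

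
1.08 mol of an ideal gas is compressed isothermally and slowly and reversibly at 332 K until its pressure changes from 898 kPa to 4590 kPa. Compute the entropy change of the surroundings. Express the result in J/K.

For an isothermal ideal gas ΔS_gas = nR ln(P₁/P₂) = 1.08 × 8.314 × ln(898/4590) = -14.6 J/K.
The process is reversible, so ΔS_surr = −ΔS_gas = 14.6 J/K and ΔS_universe = 0.

ΔS_surr = 14.6 J/K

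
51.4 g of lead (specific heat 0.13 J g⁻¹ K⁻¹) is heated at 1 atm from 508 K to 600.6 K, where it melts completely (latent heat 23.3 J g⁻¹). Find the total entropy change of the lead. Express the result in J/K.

ΔS = 3.11 J/K

Warming step: ΔS₁ = m c ln(T_tr/T_i) = 51.4 × 0.13 × ln(600.6/508) = 1.119 J/K.
Phase change: ΔS₂ = +mL/T_tr = 51.4 × 23.3 / 600.6 = 1.994 J/K.
ΔS_total = (1.119) + (1.994) = 3.11 J/K.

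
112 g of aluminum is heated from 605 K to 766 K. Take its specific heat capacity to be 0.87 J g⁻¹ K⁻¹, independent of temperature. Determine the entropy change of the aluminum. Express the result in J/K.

ΔS = 23 J/K

ΔS = ∫dQ_rev/T = m c ln(T₂/T₁) = 112 × 0.87 × ln(766/605) = 23 J/K.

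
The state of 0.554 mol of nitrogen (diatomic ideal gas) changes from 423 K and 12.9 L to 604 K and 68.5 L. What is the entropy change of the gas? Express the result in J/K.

ΔS = 11.8 J/K

Entropy is a state function: ΔS = nC_V ln(T₂/T₁) + nR ln(V₂/V₁), with C_V = 5R/2 = 20.79 J mol⁻¹ K⁻¹ for a diatomic ideal gas.
ΔS = 0.554 × [20.79 × ln(604/423) + 8.314 × ln(68.5/12.9)] = 11.8 J/K.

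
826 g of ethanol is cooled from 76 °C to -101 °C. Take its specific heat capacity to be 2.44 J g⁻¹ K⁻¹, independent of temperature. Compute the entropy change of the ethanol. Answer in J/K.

ΔS = -1430 J/K

In kelvin: T₁ = 349.15 K, T₂ = 172.15 K. ΔS = ∫dQ_rev/T = m c ln(T₂/T₁) = 826 × 2.44 × ln(172.15/349.15) = -1430 J/K.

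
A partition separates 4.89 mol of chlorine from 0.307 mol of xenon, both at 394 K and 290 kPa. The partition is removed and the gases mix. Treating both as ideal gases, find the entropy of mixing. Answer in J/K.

ΔS_mix = 9.7 J/K

Mole fractions: x_A = 4.89/5.2 = 0.941, x_B = 0.0591.
ΔS_mix = −R(n_A ln x_A + n_B ln x_B) = −8.314 × (4.89 ln 0.941 + 0.307 ln 0.0591) = 9.7 J/K.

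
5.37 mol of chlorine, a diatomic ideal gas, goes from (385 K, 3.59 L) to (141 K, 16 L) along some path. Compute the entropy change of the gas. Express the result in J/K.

Entropy is a state function: ΔS = nC_V ln(T₂/T₁) + nR ln(V₂/V₁), with C_V = 5R/2 = 20.79 J mol⁻¹ K⁻¹ for a diatomic ideal gas.
ΔS = 5.37 × [20.79 × ln(141/385) + 8.314 × ln(16/3.59)] = -45.4 J/K.

ΔS = -45.4 J/K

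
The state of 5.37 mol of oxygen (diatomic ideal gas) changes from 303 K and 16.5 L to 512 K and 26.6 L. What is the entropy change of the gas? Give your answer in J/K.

ΔS = 79.9 J/K

Entropy is a state function: ΔS = nC_V ln(T₂/T₁) + nR ln(V₂/V₁), with C_V = 5R/2 = 20.79 J mol⁻¹ K⁻¹ for a diatomic ideal gas.
ΔS = 5.37 × [20.79 × ln(512/303) + 8.314 × ln(26.6/16.5)] = 79.9 J/K.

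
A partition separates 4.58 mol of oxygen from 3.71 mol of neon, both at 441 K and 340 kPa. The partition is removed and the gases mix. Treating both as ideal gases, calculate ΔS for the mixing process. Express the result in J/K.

Mole fractions: x_A = 4.58/8.29 = 0.552, x_B = 0.448.
ΔS_mix = −R(n_A ln x_A + n_B ln x_B) = −8.314 × (4.58 ln 0.552 + 3.71 ln 0.448) = 47.4 J/K.

ΔS_mix = 47.4 J/K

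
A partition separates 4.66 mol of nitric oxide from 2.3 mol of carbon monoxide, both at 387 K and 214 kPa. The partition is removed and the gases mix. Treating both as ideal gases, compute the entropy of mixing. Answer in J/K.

ΔS_mix = 36.7 J/K

Mole fractions: x_A = 4.66/6.96 = 0.67, x_B = 0.33.
ΔS_mix = −R(n_A ln x_A + n_B ln x_B) = −8.314 × (4.66 ln 0.67 + 2.3 ln 0.33) = 36.7 J/K.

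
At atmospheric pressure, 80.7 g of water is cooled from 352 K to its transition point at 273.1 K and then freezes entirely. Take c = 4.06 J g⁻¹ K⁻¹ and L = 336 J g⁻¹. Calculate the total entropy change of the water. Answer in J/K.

Cooling step: ΔS₁ = m c ln(T_tr/T_i) = 80.7 × 4.06 × ln(273.1/352) = -83.15 J/K.
Phase change: ΔS₂ = −mL/T_tr = −80.7 × 336 / 273.1 = -99.29 J/K.
ΔS_total = (-83.15) + (-99.29) = -182 J/K.

ΔS = -182 J/K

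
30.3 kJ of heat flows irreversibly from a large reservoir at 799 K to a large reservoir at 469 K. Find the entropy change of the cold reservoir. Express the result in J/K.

ΔS_cold = 64.6 J/K

The cold reservoir gains heat Q, so ΔS_cold = +Q/T_C = 30300/469 = 64.6 J/K.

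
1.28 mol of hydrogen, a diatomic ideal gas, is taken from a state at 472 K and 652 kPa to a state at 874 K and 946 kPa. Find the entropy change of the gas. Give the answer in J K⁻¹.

ΔS = nC_p ln(T₂/T₁) − nR ln(P₂/P₁), with C_p = 7R/2 = 29.1 J mol⁻¹ K⁻¹ for a diatomic ideal gas.
ΔS = 1.28 × [29.1 × ln(874/472) − 8.314 × ln(946/652)] = 19 J/K.

ΔS = 19 J/K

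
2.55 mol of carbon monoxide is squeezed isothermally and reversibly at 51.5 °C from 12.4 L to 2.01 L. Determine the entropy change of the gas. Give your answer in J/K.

For an isothermal ideal gas ΔS_gas = nR ln(V₂/V₁) = 2.55 × 8.314 × ln(2.01/12.4) = -38.6 J/K.

ΔS_gas = -38.6 J/K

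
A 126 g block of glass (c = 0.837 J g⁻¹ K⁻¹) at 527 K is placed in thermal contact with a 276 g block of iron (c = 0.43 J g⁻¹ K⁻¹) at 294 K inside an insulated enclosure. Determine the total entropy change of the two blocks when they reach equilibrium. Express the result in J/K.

Energy balance: T_f = (m₁c₁T₁ + m₂c₂T₂)/(m₁c₁ + m₂c₂) = 403.63 K.
ΔS₁ = m₁c₁ ln(T_f/T₁) = 105.462 × ln(403.63/527) = -28.13 J/K.
ΔS₂ = m₂c₂ ln(T_f/T₂) = 118.68 × ln(403.63/294) = 37.61 J/K.
ΔS_total = -28.13 + 37.61 = 9.48 J/K.

ΔS_total = 9.48 J/K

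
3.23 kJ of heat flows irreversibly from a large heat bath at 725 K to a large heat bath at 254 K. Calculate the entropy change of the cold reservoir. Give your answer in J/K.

The cold reservoir gains heat Q, so ΔS_cold = +Q/T_C = 3230/254 = 12.7 J/K.

ΔS_cold = 12.7 J/K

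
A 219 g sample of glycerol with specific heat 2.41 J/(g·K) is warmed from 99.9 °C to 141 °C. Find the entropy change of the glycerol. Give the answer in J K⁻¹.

In kelvin: T₁ = 373.05 K, T₂ = 414.15 K. ΔS = ∫dQ_rev/T = m c ln(T₂/T₁) = 219 × 2.41 × ln(414.15/373.05) = 55.2 J/K.

ΔS = 55.2 J/K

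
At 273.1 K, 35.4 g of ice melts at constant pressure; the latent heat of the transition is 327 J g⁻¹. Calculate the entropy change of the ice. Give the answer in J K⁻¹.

Heat absorbed by the substance: Q = mL = 35.4 × 327 = 11575.8 J.
At constant T, ΔS = Q_rev/T = 11575.8 / 273.1 = 42.4 J/K.

ΔS = 42.4 J/K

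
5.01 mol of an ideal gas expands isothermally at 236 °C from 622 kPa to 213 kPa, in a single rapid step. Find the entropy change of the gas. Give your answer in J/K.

ΔS_gas = 44.6 J/K

Entropy is a state function, so ΔS_gas depends only on the end states.
For an isothermal ideal gas ΔS_gas = nR ln(P₁/P₂) = 5.01 × 8.314 × ln(622/213) = 44.6 J/K.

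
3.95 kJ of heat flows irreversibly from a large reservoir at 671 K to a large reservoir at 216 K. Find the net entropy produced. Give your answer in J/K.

ΔS_hot = −Q/T_H = −3950/671 = -5.887 J/K and ΔS_cold = +Q/T_C = 3950/216 = 18.29 J/K.
ΔS_total = -5.887 + 18.29 = 12.4 J/K, positive as the second law requires.

ΔS_total = 12.4 J/K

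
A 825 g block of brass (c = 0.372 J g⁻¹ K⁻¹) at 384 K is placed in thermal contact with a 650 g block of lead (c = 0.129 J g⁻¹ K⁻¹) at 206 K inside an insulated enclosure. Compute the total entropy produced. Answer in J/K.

Energy balance: T_f = (m₁c₁T₁ + m₂c₂T₂)/(m₁c₁ + m₂c₂) = 345.8 K.
ΔS₁ = m₁c₁ ln(T_f/T₁) = 306.9 × ln(345.8/384) = -32.15 J/K.
ΔS₂ = m₂c₂ ln(T_f/T₂) = 83.85 × ln(345.8/206) = 43.43 J/K.
ΔS_total = -32.15 + 43.43 = 11.3 J/K.

ΔS_total = 11.3 J/K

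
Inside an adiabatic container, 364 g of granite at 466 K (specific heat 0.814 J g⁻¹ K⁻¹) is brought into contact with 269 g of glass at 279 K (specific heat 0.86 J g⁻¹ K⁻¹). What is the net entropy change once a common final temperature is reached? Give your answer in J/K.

ΔS_total = 16.6 J/K

Energy balance: T_f = (m₁c₁T₁ + m₂c₂T₂)/(m₁c₁ + m₂c₂) = 384.01 K.
ΔS₁ = m₁c₁ ln(T_f/T₁) = 296.296 × ln(384.01/466) = -57.34 J/K.
ΔS₂ = m₂c₂ ln(T_f/T₂) = 231.34 × ln(384.01/279) = 73.9 J/K.
ΔS_total = -57.34 + 73.9 = 16.6 J/K.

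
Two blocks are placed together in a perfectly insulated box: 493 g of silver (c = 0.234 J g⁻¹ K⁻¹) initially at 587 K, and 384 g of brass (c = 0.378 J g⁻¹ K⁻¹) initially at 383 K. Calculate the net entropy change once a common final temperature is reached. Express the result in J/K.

ΔS_total = 5.91 J/K

Energy balance: T_f = (m₁c₁T₁ + m₂c₂T₂)/(m₁c₁ + m₂c₂) = 473.34 K.
ΔS₁ = m₁c₁ ln(T_f/T₁) = 115.362 × ln(473.34/587) = -24.83 J/K.
ΔS₂ = m₂c₂ ln(T_f/T₂) = 145.152 × ln(473.34/383) = 30.74 J/K.
ΔS_total = -24.83 + 30.74 = 5.91 J/K.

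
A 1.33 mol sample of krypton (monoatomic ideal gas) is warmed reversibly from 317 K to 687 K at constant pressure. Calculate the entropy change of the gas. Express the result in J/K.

At constant pressure, ΔS = nC_p ln(T₂/T₁) with C_p = 5R/2 = 20.79 J mol⁻¹ K⁻¹.
ΔS = 1.33 × 20.79 × ln(687/317) = 21.4 J/K.

ΔS = 21.4 J/K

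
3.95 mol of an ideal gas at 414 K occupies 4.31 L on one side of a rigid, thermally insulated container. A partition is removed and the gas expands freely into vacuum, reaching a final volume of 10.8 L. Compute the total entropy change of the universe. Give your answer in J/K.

No heat is exchanged and no work is done, so the ideal-gas temperature stays constant.
Entropy is a state function; using a reversible isothermal path, ΔS_gas = nR ln(V₂/V₁) = 3.95 × 8.314 × ln(10.8/4.31) = 30.2 J/K.
The insulated surroundings exchange no heat, so ΔS_surr = 0 and ΔS_universe = ΔS_gas.

ΔS_universe = 30.2 J/K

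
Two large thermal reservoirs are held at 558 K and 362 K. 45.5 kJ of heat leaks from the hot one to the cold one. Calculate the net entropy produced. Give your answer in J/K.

ΔS_total = 44.1 J/K

ΔS_hot = −Q/T_H = −45500/558 = -81.541 J/K and ΔS_cold = +Q/T_C = 45500/362 = 125.69 J/K.
ΔS_total = -81.541 + 125.69 = 44.1 J/K, positive as the second law requires.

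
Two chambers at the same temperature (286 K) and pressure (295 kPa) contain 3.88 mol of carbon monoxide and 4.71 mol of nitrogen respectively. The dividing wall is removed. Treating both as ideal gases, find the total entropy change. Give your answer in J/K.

Mole fractions: x_A = 3.88/8.59 = 0.452, x_B = 0.548.
ΔS_mix = −R(n_A ln x_A + n_B ln x_B) = −8.314 × (3.88 ln 0.452 + 4.71 ln 0.548) = 49.2 J/K.

ΔS_mix = 49.2 J/K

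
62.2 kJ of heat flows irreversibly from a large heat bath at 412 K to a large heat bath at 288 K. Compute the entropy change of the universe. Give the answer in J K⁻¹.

ΔS_hot = −Q/T_H = −62200/412 = -151 J/K and ΔS_cold = +Q/T_C = 62200/288 = 216 J/K.
ΔS_total = -151 + 216 = 65 J/K, positive as the second law requires.

ΔS_total = 65 J/K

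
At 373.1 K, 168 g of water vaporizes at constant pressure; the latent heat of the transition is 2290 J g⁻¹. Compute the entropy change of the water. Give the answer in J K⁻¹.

ΔS = 1030 J/K

Heat absorbed by the substance: Q = mL = 168 × 2290 = 384720 J.
At constant T, ΔS = Q_rev/T = 384720 / 373.1 = 1030 J/K.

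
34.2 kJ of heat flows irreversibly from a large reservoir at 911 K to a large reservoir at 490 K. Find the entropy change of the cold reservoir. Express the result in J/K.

ΔS_cold = 69.8 J/K

The cold reservoir gains heat Q, so ΔS_cold = +Q/T_C = 34200/490 = 69.8 J/K.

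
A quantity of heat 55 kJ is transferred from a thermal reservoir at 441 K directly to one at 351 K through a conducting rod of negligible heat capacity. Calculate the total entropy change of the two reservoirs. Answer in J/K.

ΔS_hot = −Q/T_H = −55000/441 = -124.7 J/K and ΔS_cold = +Q/T_C = 55000/351 = 156.7 J/K.
ΔS_total = -124.7 + 156.7 = 32 J/K, positive as the second law requires.

ΔS_total = 32 J/K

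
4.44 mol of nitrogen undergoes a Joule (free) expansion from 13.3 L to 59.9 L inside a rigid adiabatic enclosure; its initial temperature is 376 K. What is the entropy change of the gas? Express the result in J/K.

ΔS_gas = 55.6 J/K

No heat is exchanged and no work is done, so the ideal-gas temperature stays constant.
Entropy is a state function; using a reversible isothermal path, ΔS_gas = nR ln(V₂/V₁) = 4.44 × 8.314 × ln(59.9/13.3) = 55.6 J/K.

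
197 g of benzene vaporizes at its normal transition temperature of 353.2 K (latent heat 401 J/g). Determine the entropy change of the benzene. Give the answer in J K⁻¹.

ΔS = 224 J/K

Heat absorbed by the substance: Q = mL = 197 × 401 = 78997 J.
At constant T, ΔS = Q_rev/T = 78997 / 353.2 = 224 J/K.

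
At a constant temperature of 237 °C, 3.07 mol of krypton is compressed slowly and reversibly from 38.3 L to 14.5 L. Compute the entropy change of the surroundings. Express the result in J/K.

For an isothermal ideal gas ΔS_gas = nR ln(V₂/V₁) = 3.07 × 8.314 × ln(14.5/38.3) = -24.8 J/K.
The process is reversible, so ΔS_surr = −ΔS_gas = 24.8 J/K and ΔS_universe = 0.

ΔS_surr = 24.8 J/K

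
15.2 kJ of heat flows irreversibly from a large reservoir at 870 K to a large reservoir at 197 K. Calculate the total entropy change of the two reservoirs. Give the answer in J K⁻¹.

ΔS_hot = −Q/T_H = −15200/870 = -17.47 J/K and ΔS_cold = +Q/T_C = 15200/197 = 77.16 J/K.
ΔS_total = -17.47 + 77.16 = 59.7 J/K, positive as the second law requires.

ΔS_total = 59.7 J/K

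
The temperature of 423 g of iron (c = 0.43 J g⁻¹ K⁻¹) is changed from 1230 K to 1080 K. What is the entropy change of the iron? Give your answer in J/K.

ΔS = -23.7 J/K

ΔS = ∫dQ_rev/T = m c ln(T₂/T₁) = 423 × 0.43 × ln(1080/1230) = -23.7 J/K.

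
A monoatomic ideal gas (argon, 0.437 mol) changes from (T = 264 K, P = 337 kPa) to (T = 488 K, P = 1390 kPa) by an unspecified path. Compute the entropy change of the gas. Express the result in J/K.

ΔS = nC_p ln(T₂/T₁) − nR ln(P₂/P₁), with C_p = 5R/2 = 20.79 J mol⁻¹ K⁻¹ for a monoatomic ideal gas.
ΔS = 0.437 × [20.79 × ln(488/264) − 8.314 × ln(1390/337)] = 0.432 J/K.

ΔS = 0.432 J/K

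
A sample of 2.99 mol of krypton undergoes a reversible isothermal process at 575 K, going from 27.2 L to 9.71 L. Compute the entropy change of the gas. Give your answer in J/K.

ΔS_gas = -25.6 J/K

For an isothermal ideal gas ΔS_gas = nR ln(V₂/V₁) = 2.99 × 8.314 × ln(9.71/27.2) = -25.6 J/K.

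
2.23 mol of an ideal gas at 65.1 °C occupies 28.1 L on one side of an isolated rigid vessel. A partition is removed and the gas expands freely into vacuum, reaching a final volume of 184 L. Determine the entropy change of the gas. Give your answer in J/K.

ΔS_gas = 34.8 J/K

For an ideal gas in free expansion Q = 0 and W = 0, so T is unchanged.
Entropy is a state function; using a reversible isothermal path, ΔS_gas = nR ln(V₂/V₁) = 2.23 × 8.314 × ln(184/28.1) = 34.8 J/K.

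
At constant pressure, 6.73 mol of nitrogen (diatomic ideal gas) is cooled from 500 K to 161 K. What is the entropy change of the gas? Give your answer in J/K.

At constant pressure, ΔS = nC_p ln(T₂/T₁) with C_p = 7R/2 = 29.1 J mol⁻¹ K⁻¹.
ΔS = 6.73 × 29.1 × ln(161/500) = -222 J/K.

ΔS = -222 J/K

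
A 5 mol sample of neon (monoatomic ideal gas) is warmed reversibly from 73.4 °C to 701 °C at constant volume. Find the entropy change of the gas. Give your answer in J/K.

ΔS = 64.4 J/K

In kelvin: T₁ = 346.55 K, T₂ = 974.15 K. At constant volume, ΔS = nC_V ln(T₂/T₁) with C_V = 3R/2 = 12.47 J mol⁻¹ K⁻¹.
ΔS = 5 × 12.47 × ln(974.15/346.55) = 64.4 J/K.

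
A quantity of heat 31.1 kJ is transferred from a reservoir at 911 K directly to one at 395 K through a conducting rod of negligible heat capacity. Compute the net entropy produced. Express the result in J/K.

ΔS_hot = −Q/T_H = −31100/911 = -34.14 J/K and ΔS_cold = +Q/T_C = 31100/395 = 78.73 J/K.
ΔS_total = -34.14 + 78.73 = 44.6 J/K, positive as the second law requires.

ΔS_total = 44.6 J/K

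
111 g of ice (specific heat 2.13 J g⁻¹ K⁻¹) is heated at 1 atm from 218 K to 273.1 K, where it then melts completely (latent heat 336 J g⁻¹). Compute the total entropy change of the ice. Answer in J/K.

ΔS = 190 J/K

Warming step: ΔS₁ = m c ln(T_tr/T_i) = 111 × 2.13 × ln(273.1/218) = 53.28 J/K.
Phase change: ΔS₂ = +mL/T_tr = 111 × 336 / 273.1 = 136.6 J/K.
ΔS_total = (53.28) + (136.6) = 190 J/K.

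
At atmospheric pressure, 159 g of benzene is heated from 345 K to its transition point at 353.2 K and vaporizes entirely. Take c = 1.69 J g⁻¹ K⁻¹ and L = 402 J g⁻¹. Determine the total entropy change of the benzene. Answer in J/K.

ΔS = 187 J/K

Warming step: ΔS₁ = m c ln(T_tr/T_i) = 159 × 1.69 × ln(353.2/345) = 6.312 J/K.
Phase change: ΔS₂ = +mL/T_tr = 159 × 402 / 353.2 = 181 J/K.
ΔS_total = (6.312) + (181) = 187 J/K.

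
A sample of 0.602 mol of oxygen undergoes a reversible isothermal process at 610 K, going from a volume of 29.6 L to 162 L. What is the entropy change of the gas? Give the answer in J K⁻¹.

For an isothermal ideal gas ΔS_gas = nR ln(V₂/V₁) = 0.602 × 8.314 × ln(162/29.6) = 8.51 J/K.

ΔS_gas = 8.51 J/K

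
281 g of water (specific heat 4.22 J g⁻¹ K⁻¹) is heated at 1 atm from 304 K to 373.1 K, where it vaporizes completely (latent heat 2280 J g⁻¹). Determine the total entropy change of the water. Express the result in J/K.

ΔS = 1960 J/K

Warming step: ΔS₁ = m c ln(T_tr/T_i) = 281 × 4.22 × ln(373.1/304) = 242.9 J/K.
Phase change: ΔS₂ = +mL/T_tr = 281 × 2280 / 373.1 = 1717 J/K.
ΔS_total = (242.9) + (1717) = 1960 J/K.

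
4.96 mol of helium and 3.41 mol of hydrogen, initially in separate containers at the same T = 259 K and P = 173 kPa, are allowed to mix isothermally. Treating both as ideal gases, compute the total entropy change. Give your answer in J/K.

Mole fractions: x_A = 4.96/8.37 = 0.593, x_B = 0.407.
ΔS_mix = −R(n_A ln x_A + n_B ln x_B) = −8.314 × (4.96 ln 0.593 + 3.41 ln 0.407) = 47 J/K.

ΔS_mix = 47 J/K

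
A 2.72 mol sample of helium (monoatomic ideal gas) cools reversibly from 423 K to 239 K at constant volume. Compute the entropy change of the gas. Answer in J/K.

ΔS = -19.4 J/K

At constant volume, ΔS = nC_V ln(T₂/T₁) with C_V = 3R/2 = 12.47 J mol⁻¹ K⁻¹.
ΔS = 2.72 × 12.47 × ln(239/423) = -19.4 J/K.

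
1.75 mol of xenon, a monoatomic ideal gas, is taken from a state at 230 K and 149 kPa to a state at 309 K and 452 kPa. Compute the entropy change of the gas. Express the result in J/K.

ΔS = nC_p ln(T₂/T₁) − nR ln(P₂/P₁), with C_p = 5R/2 = 20.79 J mol⁻¹ K⁻¹ for a monoatomic ideal gas.
ΔS = 1.75 × [20.79 × ln(309/230) − 8.314 × ln(452/149)] = -5.41 J/K.

ΔS = -5.41 J/K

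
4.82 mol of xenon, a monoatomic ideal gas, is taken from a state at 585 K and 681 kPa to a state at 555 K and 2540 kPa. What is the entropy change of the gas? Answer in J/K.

ΔS = -58 J/K

ΔS = nC_p ln(T₂/T₁) − nR ln(P₂/P₁), with C_p = 5R/2 = 20.79 J mol⁻¹ K⁻¹ for a monoatomic ideal gas.
ΔS = 4.82 × [20.79 × ln(555/585) − 8.314 × ln(2540/681)] = -58 J/K.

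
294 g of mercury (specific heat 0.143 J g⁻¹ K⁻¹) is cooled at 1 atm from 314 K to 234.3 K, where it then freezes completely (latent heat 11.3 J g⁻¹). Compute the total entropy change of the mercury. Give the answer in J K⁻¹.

Cooling step: ΔS₁ = m c ln(T_tr/T_i) = 294 × 0.143 × ln(234.3/314) = -12.31 J/K.
Phase change: ΔS₂ = −mL/T_tr = −294 × 11.3 / 234.3 = -14.18 J/K.
ΔS_total = (-12.31) + (-14.18) = -26.5 J/K.

ΔS = -26.5 J/K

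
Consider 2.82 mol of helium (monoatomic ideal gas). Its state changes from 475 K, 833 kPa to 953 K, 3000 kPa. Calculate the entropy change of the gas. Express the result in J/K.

ΔS = nC_p ln(T₂/T₁) − nR ln(P₂/P₁), with C_p = 5R/2 = 20.79 J mol⁻¹ K⁻¹ for a monoatomic ideal gas.
ΔS = 2.82 × [20.79 × ln(953/475) − 8.314 × ln(3000/833)] = 10.8 J/K.

ΔS = 10.8 J/K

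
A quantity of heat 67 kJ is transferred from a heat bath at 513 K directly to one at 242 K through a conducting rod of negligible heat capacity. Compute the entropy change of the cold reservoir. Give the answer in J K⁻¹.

ΔS_cold = 277 J/K

The cold reservoir gains heat Q, so ΔS_cold = +Q/T_C = 67000/242 = 277 J/K.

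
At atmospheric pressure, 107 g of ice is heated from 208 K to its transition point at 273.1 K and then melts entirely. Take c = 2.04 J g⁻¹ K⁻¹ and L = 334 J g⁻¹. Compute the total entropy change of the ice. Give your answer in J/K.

Warming step: ΔS₁ = m c ln(T_tr/T_i) = 107 × 2.04 × ln(273.1/208) = 59.44 J/K.
Phase change: ΔS₂ = +mL/T_tr = 107 × 334 / 273.1 = 130.9 J/K.
ΔS_total = (59.44) + (130.9) = 190 J/K.

ΔS = 190 J/K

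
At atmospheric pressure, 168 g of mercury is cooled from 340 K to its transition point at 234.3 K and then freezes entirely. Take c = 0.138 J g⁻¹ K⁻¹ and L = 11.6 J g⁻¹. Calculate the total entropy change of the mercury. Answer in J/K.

ΔS = -16.9 J/K

Cooling step: ΔS₁ = m c ln(T_tr/T_i) = 168 × 0.138 × ln(234.3/340) = -8.632 J/K.
Phase change: ΔS₂ = −mL/T_tr = −168 × 11.6 / 234.3 = -8.318 J/K.
ΔS_total = (-8.632) + (-8.318) = -16.9 J/K.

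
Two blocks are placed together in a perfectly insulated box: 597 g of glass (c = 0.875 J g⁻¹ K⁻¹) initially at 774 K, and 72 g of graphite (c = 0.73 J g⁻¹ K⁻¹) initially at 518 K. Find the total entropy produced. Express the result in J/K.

Energy balance: T_f = (m₁c₁T₁ + m₂c₂T₂)/(m₁c₁ + m₂c₂) = 750.6 K.
ΔS₁ = m₁c₁ ln(T_f/T₁) = 522.375 × ln(750.6/774) = -16.0387 J/K.
ΔS₂ = m₂c₂ ln(T_f/T₂) = 52.56 × ln(750.6/518) = 19.4942 J/K.
ΔS_total = -16.0387 + 19.4942 = 3.46 J/K.

ΔS_total = 3.46 J/K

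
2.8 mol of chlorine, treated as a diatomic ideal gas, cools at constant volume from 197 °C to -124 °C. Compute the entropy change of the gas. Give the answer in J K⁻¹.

ΔS = -66.8 J/K

In kelvin: T₁ = 470.15 K, T₂ = 149.15 K. At constant volume, ΔS = nC_V ln(T₂/T₁) with C_V = 5R/2 = 20.79 J mol⁻¹ K⁻¹.
ΔS = 2.8 × 20.79 × ln(149.15/470.15) = -66.8 J/K.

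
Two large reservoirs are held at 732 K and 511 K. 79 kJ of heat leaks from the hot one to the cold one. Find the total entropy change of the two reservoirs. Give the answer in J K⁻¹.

ΔS_total = 46.7 J/K

ΔS_hot = −Q/T_H = −79000/732 = -107.9 J/K and ΔS_cold = +Q/T_C = 79000/511 = 154.6 J/K.
ΔS_total = -107.9 + 154.6 = 46.7 J/K, positive as the second law requires.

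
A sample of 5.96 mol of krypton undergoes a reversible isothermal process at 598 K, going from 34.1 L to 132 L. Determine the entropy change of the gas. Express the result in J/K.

For an isothermal ideal gas ΔS_gas = nR ln(V₂/V₁) = 5.96 × 8.314 × ln(132/34.1) = 67.1 J/K.

ΔS_gas = 67.1 J/K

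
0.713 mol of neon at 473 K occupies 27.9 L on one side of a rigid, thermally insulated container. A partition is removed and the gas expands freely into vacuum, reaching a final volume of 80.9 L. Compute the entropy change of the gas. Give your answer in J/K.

ΔS_gas = 6.31 J/K

For an ideal gas in free expansion Q = 0 and W = 0, so T is unchanged.
Entropy is a state function; using a reversible isothermal path, ΔS_gas = nR ln(V₂/V₁) = 0.713 × 8.314 × ln(80.9/27.9) = 6.31 J/K.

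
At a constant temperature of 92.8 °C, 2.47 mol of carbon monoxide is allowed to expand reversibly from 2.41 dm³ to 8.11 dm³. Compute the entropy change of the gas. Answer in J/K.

ΔS_gas = 24.9 J/K

For an isothermal ideal gas ΔS_gas = nR ln(V₂/V₁) = 2.47 × 8.314 × ln(8.11/2.41) = 24.9 J/K.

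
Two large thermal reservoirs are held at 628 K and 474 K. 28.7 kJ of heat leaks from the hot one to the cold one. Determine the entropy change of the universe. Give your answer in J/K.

ΔS_hot = −Q/T_H = −28700/628 = -45.7 J/K and ΔS_cold = +Q/T_C = 28700/474 = 60.55 J/K.
ΔS_total = -45.7 + 60.55 = 14.8 J/K, positive as the second law requires.

ΔS_total = 14.8 J/K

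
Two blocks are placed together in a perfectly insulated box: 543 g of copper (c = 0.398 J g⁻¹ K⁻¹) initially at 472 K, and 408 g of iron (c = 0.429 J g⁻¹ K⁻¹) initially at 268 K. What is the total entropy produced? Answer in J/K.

ΔS_total = 15 J/K

Energy balance: T_f = (m₁c₁T₁ + m₂c₂T₂)/(m₁c₁ + m₂c₂) = 380.71 K.
ΔS₁ = m₁c₁ ln(T_f/T₁) = 216.114 × ln(380.71/472) = -46.45 J/K.
ΔS₂ = m₂c₂ ln(T_f/T₂) = 175.032 × ln(380.71/268) = 61.45 J/K.
ΔS_total = -46.45 + 61.45 = 15 J/K.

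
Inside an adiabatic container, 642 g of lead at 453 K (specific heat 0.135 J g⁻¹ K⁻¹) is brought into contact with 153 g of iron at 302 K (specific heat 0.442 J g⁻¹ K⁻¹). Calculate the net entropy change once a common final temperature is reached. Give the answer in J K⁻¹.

Energy balance: T_f = (m₁c₁T₁ + m₂c₂T₂)/(m₁c₁ + m₂c₂) = 386.82 K.
ΔS₁ = m₁c₁ ln(T_f/T₁) = 86.67 × ln(386.82/453) = -13.69 J/K.
ΔS₂ = m₂c₂ ln(T_f/T₂) = 67.626 × ln(386.82/302) = 16.74 J/K.
ΔS_total = -13.69 + 16.74 = 3.05 J/K.

ΔS_total = 3.05 J/K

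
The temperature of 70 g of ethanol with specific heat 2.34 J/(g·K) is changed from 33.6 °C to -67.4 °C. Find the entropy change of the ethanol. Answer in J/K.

In kelvin: T₁ = 306.75 K, T₂ = 205.75 K. ΔS = ∫dQ_rev/T = m c ln(T₂/T₁) = 70 × 2.34 × ln(205.75/306.75) = -65.4 J/K.

ΔS = -65.4 J/K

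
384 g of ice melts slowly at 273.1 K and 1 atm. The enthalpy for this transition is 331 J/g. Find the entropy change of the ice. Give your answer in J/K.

ΔS = 465 J/K

Heat absorbed by the substance: Q = mL = 384 × 331 = 127104 J.
At constant T, ΔS = Q_rev/T = 127104 / 273.1 = 465 J/K.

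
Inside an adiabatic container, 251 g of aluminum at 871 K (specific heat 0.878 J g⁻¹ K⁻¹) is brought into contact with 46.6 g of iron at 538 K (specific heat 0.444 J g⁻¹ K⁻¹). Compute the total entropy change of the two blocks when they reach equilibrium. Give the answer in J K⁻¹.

Energy balance: T_f = (m₁c₁T₁ + m₂c₂T₂)/(m₁c₁ + m₂c₂) = 842.42 K.
ΔS₁ = m₁c₁ ln(T_f/T₁) = 220.378 × ln(842.42/871) = -7.353 J/K.
ΔS₂ = m₂c₂ ln(T_f/T₂) = 20.6904 × ln(842.42/538) = 9.278 J/K.
ΔS_total = -7.353 + 9.278 = 1.93 J/K.

ΔS_total = 1.93 J/K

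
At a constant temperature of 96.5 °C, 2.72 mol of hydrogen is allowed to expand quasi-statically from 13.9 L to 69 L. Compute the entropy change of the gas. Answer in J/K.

For an isothermal ideal gas ΔS_gas = nR ln(V₂/V₁) = 2.72 × 8.314 × ln(69/13.9) = 36.2 J/K.

ΔS_gas = 36.2 J/K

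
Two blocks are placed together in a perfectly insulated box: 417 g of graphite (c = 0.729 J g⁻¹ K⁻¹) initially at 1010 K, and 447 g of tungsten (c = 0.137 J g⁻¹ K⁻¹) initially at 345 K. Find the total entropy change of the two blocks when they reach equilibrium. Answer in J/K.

ΔS_total = 23.1 J/K

Energy balance: T_f = (m₁c₁T₁ + m₂c₂T₂)/(m₁c₁ + m₂c₂) = 898.5 K.
ΔS₁ = m₁c₁ ln(T_f/T₁) = 303.993 × ln(898.5/1010) = -35.56 J/K.
ΔS₂ = m₂c₂ ln(T_f/T₂) = 61.239 × ln(898.5/345) = 58.62 J/K.
ΔS_total = -35.56 + 58.62 = 23.1 J/K.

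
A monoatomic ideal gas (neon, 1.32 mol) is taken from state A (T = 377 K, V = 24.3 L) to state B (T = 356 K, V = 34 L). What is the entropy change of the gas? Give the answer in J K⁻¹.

ΔS = 2.74 J/K

Entropy is a state function: ΔS = nC_V ln(T₂/T₁) + nR ln(V₂/V₁), with C_V = 3R/2 = 12.47 J mol⁻¹ K⁻¹ for a monoatomic ideal gas.
ΔS = 1.32 × [12.47 × ln(356/377) + 8.314 × ln(34/24.3)] = 2.74 J/K.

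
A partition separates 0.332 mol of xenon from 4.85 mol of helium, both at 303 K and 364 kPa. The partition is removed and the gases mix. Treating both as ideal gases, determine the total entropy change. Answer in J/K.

ΔS_mix = 10.3 J/K

Mole fractions: x_A = 0.332/5.18 = 0.0641, x_B = 0.936.
ΔS_mix = −R(n_A ln x_A + n_B ln x_B) = −8.314 × (0.332 ln 0.0641 + 4.85 ln 0.936) = 10.3 J/K.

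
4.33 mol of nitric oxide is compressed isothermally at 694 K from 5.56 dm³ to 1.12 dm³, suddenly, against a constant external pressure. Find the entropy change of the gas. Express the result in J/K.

ΔS_gas = -57.7 J/K

Entropy is a state function, so ΔS_gas depends only on the end states.
For an isothermal ideal gas ΔS_gas = nR ln(V₂/V₁) = 4.33 × 8.314 × ln(1.12/5.56) = -57.7 J/K.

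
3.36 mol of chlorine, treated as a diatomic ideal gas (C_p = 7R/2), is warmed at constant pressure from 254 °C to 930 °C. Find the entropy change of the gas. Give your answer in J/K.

ΔS = 80.7 J/K

In kelvin: T₁ = 527.15 K, T₂ = 1203.15 K. At constant pressure, ΔS = nC_p ln(T₂/T₁) with C_p = 7R/2 = 29.1 J mol⁻¹ K⁻¹.
ΔS = 3.36 × 29.1 × ln(1203.15/527.15) = 80.7 J/K.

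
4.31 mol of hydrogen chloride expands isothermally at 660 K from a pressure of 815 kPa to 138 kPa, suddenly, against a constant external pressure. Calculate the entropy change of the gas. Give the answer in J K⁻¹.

Entropy is a state function, so ΔS_gas depends only on the end states.
For an isothermal ideal gas ΔS_gas = nR ln(P₁/P₂) = 4.31 × 8.314 × ln(815/138) = 63.6 J/K.

ΔS_gas = 63.6 J/K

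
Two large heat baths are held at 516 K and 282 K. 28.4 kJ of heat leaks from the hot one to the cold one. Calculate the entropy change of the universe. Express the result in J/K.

ΔS_total = 45.7 J/K

ΔS_hot = −Q/T_H = −28400/516 = -55.04 J/K and ΔS_cold = +Q/T_C = 28400/282 = 100.7 J/K.
ΔS_total = -55.04 + 100.7 = 45.7 J/K, positive as the second law requires.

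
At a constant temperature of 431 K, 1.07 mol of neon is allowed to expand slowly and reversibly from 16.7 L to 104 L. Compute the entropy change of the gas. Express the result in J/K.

ΔS_gas = 16.3 J/K

For an isothermal ideal gas ΔS_gas = nR ln(V₂/V₁) = 1.07 × 8.314 × ln(104/16.7) = 16.3 J/K.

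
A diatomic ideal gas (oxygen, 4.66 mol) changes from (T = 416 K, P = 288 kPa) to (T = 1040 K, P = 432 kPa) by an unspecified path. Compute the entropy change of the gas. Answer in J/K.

ΔS = nC_p ln(T₂/T₁) − nR ln(P₂/P₁), with C_p = 7R/2 = 29.1 J mol⁻¹ K⁻¹ for a diatomic ideal gas.
ΔS = 4.66 × [29.1 × ln(1040/416) − 8.314 × ln(432/288)] = 109 J/K.

ΔS = 109 J/K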